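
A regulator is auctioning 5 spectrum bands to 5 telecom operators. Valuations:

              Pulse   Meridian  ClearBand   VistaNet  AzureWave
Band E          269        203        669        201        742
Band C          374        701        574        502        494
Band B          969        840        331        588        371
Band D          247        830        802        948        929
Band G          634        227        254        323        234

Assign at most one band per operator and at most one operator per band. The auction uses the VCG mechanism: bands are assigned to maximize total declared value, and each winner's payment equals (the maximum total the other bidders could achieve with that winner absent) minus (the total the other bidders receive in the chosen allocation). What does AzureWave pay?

AzureWave pays $291M.

Efficient allocation: Pulse→Band G ($634M), Meridian→Band B ($840M), ClearBand→Band C ($574M), VistaNet→Band D ($948M), AzureWave→Band E ($742M); total welfare W = $3738M.
AzureWave receives Band E at value $742M, so the others get W − 742 = $2996M.
Without AzureWave: best allocation of the remaining 4 bidders over all 5 bands is Pulse→Band B ($969M), Meridian→Band C ($701M), ClearBand→Band E ($669M), VistaNet→Band D ($948M), total $3287M.
VCG payment = (others' best without AzureWave) − (others' welfare with AzureWave) = 3287 − 2996 = $291M.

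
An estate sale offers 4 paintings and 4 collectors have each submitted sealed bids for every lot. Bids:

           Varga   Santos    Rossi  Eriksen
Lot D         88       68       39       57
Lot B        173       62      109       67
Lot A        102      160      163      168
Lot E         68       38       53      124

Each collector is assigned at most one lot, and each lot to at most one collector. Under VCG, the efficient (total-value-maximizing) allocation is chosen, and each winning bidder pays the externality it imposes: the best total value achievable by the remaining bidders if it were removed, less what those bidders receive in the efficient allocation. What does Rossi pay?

Rossi pays $92.

Efficient allocation: Varga→Lot B ($173), Santos→Lot D ($68), Rossi→Lot A ($163), Eriksen→Lot E ($124); total welfare W = $528.
Rossi receives Lot A at value $163, so the others get W − 163 = $365.
Without Rossi: best allocation of the remaining 3 bidders over all 4 lots is Varga→Lot B ($173), Santos→Lot A ($160), Eriksen→Lot E ($124), total $457.
VCG payment = (others' best without Rossi) − (others' welfare with Rossi) = 457 − 365 = $92.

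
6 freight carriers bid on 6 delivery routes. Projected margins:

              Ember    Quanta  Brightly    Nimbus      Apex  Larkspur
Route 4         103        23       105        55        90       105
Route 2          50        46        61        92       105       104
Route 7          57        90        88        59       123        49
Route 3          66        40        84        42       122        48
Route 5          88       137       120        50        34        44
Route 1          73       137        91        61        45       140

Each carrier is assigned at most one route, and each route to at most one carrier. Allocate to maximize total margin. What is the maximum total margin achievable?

Treat this as an assignment problem: match each carrier to one route.
Optimal: Ember→Route 4 ($103k), Quanta→Route 5 ($137k), Brightly→Route 7 ($88k), Nimbus→Route 2 ($92k), Apex→Route 3 ($122k), Larkspur→Route 1 ($140k) — total 103+137+88+92+122+140 = $682k.
Every other assignment is strictly worse.

Max total: $682k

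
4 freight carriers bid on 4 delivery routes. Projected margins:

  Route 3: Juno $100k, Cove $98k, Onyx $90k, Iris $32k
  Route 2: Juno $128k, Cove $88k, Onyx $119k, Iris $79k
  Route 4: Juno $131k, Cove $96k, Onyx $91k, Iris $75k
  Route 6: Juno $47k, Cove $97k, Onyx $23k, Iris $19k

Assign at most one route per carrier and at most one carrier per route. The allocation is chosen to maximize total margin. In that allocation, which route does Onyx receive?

Onyx receives Route 3.

Optimal: Juno→Route 4 ($131k), Cove→Route 6 ($97k), Onyx→Route 3 ($90k), Iris→Route 2 ($79k) — total 131+97+90+79 = $397k.
Next-best assignment: Juno→Route 3, Cove→Route 6, Onyx→Route 2, Iris→Route 4 = $391k.
No other one-to-one assignment exceeds $397k.
Onyx's own top route is Route 2 ($119k), but forcing Onyx→Route 2 and reassigning the rest optimally gives only $391k — worse by 6.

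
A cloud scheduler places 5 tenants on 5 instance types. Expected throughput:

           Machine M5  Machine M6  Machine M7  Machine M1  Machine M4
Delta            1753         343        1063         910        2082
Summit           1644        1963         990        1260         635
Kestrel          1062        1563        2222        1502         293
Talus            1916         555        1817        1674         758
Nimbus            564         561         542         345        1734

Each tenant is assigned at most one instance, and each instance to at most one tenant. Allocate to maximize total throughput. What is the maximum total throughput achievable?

Optimal: Delta→Machine M5 (1753 ops/s), Summit→Machine M6 (1963 ops/s), Kestrel→Machine M7 (2222 ops/s), Talus→Machine M1 (1674 ops/s), Nimbus→Machine M4 (1734 ops/s) — total 1753+1963+2222+1674+1734 = 9346 ops/s.
Row-greedy (each tenant in turn takes its best remaining instance) gives 8528 ops/s, worse by 818.
No other one-to-one assignment exceeds 9346 ops/s.

Max total: 9346 ops/s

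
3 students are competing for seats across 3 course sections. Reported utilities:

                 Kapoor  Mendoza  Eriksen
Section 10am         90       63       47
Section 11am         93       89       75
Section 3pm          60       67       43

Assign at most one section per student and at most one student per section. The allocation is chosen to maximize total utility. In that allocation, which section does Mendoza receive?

This is a one-to-one assignment (maximum-weight bipartite matching).
Optimal: Kapoor→Section 10am (90 points), Mendoza→Section 3pm (67 points), Eriksen→Section 11am (75 points) — total 90+67+75 = 232 points.
Max-entry greedy (repeatedly take the single best remaining cell) gives 207 points, worse by 25.
Checked against all permutations: 232 points is optimal.
Mendoza's own top section is Section 11am (89 points), but forcing Mendoza→Section 11am and reassigning the rest optimally gives only 222 points — worse by 10.

Mendoza receives Section 3pm.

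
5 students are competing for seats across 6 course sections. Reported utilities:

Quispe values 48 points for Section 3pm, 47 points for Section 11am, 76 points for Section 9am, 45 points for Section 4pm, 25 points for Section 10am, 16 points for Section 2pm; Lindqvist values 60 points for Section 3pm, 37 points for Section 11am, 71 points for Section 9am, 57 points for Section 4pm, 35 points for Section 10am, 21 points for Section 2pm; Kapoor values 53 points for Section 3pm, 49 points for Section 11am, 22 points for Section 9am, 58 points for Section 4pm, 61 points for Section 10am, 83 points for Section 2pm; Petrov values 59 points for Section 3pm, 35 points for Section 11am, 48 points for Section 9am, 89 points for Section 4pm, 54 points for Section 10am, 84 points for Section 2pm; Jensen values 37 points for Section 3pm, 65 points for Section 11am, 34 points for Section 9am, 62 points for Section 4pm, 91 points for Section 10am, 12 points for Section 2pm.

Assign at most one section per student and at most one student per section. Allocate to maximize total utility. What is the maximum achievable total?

Optimal: Quispe→Section 9am (76 points), Lindqvist→Section 3pm (60 points), Kapoor→Section 2pm (83 points), Petrov→Section 4pm (89 points), Jensen→Section 10am (91 points) — total 76+60+83+89+91 = 399 points.
Column-greedy (each section in turn goes to its best remaining student) gives 351 points, worse by 48.
Swapping Quispe↔Lindqvist (Quispe→Section 3pm 48 points, Lindqvist→Section 9am 71 points) loses 17.
No other one-to-one assignment exceeds 399 points.

Max total: 399 points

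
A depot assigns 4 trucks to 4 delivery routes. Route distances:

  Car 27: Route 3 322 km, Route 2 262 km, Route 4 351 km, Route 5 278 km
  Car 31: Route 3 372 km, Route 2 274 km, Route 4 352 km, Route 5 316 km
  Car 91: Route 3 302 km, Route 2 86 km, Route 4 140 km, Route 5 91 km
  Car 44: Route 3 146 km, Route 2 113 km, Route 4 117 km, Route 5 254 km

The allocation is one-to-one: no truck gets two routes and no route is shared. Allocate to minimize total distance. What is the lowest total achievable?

Min total: 804 km

Optimal: Car 27→Route 3 (322 km), Car 31→Route 2 (274 km), Car 91→Route 5 (91 km), Car 44→Route 4 (117 km) — total 322+274+91+117 = 804 km.
Next-best assignment: Car 27→Route 5, Car 31→Route 2, Car 91→Route 4, Car 44→Route 3 = 838 km.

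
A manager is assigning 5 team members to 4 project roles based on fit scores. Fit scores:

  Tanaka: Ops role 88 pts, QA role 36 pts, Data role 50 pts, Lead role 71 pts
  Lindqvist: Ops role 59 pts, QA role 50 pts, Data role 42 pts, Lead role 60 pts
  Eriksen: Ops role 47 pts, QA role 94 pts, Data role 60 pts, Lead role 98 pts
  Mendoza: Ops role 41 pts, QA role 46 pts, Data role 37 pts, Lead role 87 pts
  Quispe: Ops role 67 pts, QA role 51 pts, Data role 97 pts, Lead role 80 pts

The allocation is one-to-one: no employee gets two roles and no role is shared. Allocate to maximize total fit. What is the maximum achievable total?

Max total: 366 pts

Optimal: Tanaka→Ops role (88 pts), Eriksen→QA role (94 pts), Quispe→Data role (97 pts), Mendoza→Lead role (87 pts) — total 88+94+97+87 = 366 pts.
Row-greedy (each employee in turn takes its best remaining role) gives 279 pts, worse by 87.
Every other assignment is strictly worse.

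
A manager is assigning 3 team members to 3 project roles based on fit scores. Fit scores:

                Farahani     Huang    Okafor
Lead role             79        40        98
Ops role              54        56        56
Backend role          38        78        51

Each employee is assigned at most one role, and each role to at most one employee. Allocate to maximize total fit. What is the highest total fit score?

This is a one-to-one assignment (maximum-weight bipartite matching).
Optimal: Farahani→Ops role (54 pts), Huang→Backend role (78 pts), Okafor→Lead role (98 pts) — total 54+78+98 = 230 pts.
Row-greedy (each employee in turn takes its best remaining role) gives 213 pts, worse by 17.
Swapping Farahani↔Okafor (Farahani→Lead role 79 pts, Okafor→Ops role 56 pts) loses 17.
Every other assignment is strictly worse.

Maximum total: 230 pts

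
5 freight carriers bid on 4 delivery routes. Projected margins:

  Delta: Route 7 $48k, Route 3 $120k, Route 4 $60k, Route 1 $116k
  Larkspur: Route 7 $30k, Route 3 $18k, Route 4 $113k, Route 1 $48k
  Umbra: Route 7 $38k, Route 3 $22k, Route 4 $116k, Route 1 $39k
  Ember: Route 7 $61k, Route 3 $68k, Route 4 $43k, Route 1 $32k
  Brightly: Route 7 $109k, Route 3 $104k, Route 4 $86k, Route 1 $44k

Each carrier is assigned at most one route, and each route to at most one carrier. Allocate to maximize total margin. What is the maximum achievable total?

Treat this as an assignment problem: match each carrier to one route.
Optimal: Brightly→Route 7 ($109k), Ember→Route 3 ($68k), Umbra→Route 4 ($116k), Delta→Route 1 ($116k) — total 109+68+116+116 = $409k.
Next-best assignment: Brightly→Route 7, Ember→Route 3, Larkspur→Route 4, Delta→Route 1 = $406k.

Max total: $409k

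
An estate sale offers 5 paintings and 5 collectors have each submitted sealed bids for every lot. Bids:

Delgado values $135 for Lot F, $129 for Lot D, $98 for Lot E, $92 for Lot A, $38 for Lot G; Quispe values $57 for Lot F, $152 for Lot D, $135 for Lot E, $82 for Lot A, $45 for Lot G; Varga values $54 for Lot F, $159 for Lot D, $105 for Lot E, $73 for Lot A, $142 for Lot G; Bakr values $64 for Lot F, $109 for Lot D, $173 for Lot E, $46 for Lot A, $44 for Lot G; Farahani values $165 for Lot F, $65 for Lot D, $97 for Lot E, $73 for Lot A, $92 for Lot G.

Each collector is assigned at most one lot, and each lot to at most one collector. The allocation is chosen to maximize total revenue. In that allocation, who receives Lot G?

Varga receives Lot G.

This is a one-to-one assignment (maximum-weight bipartite matching).
Optimal: Delgado→Lot A ($92), Quispe→Lot D ($152), Varga→Lot G ($142), Bakr→Lot E ($173), Farahani→Lot F ($165) — total 92+152+142+173+165 = $724.
Max-entry greedy (repeatedly take the single best remaining cell) gives $634, worse by 90.
Next-best assignment: Delgado→Lot D, Quispe→Lot A, Varga→Lot G, Bakr→Lot E, Farahani→Lot F = $691.
Checked against all permutations: $724 is optimal.
Varga's own top lot is Lot D ($159), but forcing Varga→Lot D and reassigning the rest optimally gives only $641 — worse by 83.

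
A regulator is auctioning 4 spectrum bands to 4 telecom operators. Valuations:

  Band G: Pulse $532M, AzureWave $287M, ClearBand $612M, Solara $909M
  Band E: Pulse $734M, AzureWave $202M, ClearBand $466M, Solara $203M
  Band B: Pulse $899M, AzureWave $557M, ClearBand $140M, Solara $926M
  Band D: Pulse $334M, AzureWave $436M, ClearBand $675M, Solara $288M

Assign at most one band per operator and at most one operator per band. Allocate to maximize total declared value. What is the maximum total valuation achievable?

Max total: $2875M

This is the linear assignment problem.
Optimal: Pulse→Band E ($734M), AzureWave→Band B ($557M), ClearBand→Band D ($675M), Solara→Band G ($909M) — total 734+557+675+909 = $2875M.
Row-greedy (each operator in turn takes its best remaining band) gives $2150M, worse by 725.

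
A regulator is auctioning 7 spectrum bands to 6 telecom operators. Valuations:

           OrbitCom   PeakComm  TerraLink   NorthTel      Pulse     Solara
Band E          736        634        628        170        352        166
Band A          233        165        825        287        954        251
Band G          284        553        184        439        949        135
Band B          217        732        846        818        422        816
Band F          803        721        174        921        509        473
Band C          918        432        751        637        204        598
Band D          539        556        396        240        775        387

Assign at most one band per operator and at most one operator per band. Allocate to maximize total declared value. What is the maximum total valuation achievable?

Optimal: OrbitCom→Band C ($918M), PeakComm→Band E ($634M), TerraLink→Band A ($825M), NorthTel→Band F ($921M), Pulse→Band G ($949M), Solara→Band B ($816M) — total 918+634+825+921+949+816 = $5063M.
Column-greedy (each band in turn goes to its best remaining operator) gives $4608M, worse by 455.
Swapping NorthTel↔Solara (NorthTel→Band B $818M, Solara→Band F $473M) loses 446.
No other one-to-one assignment exceeds $5063M.

Maximum total: $5063M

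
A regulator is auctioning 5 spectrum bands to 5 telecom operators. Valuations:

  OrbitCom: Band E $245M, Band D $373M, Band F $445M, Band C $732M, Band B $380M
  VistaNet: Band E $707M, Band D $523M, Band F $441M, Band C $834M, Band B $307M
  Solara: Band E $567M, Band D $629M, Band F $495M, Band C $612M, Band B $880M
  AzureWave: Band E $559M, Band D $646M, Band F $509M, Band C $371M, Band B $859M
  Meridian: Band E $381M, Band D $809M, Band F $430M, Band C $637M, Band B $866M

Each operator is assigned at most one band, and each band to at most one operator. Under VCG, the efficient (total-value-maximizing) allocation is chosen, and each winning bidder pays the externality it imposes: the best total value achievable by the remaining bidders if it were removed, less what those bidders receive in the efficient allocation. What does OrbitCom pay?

OrbitCom pays $177M.

Efficient allocation: OrbitCom→Band C ($732M), VistaNet→Band E ($707M), Solara→Band B ($880M), AzureWave→Band F ($509M), Meridian→Band D ($809M); total welfare W = $3637M.
OrbitCom receives Band C at value $732M, so the others get W − 732 = $2905M.
Without OrbitCom: best allocation of the remaining 4 bidders over all 5 bands is VistaNet→Band C ($834M), Solara→Band B ($880M), AzureWave→Band E ($559M), Meridian→Band D ($809M), total $3082M.
VCG payment = (others' best without OrbitCom) − (others' welfare with OrbitCom) = 3082 − 2905 = $177M.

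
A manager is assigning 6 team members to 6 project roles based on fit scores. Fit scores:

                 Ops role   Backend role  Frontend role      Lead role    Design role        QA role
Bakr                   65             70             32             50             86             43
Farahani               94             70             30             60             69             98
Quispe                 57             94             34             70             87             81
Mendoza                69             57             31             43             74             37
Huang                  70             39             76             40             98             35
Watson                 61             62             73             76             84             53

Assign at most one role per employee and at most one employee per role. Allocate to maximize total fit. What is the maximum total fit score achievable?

Maximum total: 499 pts

This is the linear assignment problem.
Optimal: Bakr→Design role (86 pts), Farahani→QA role (98 pts), Quispe→Backend role (94 pts), Mendoza→Ops role (69 pts), Huang→Frontend role (76 pts), Watson→Lead role (76 pts) — total 86+98+94+69+76+76 = 499 pts.
Swapping Watson↔Huang (Watson→Frontend role 73 pts, Huang→Lead role 40 pts) loses 39.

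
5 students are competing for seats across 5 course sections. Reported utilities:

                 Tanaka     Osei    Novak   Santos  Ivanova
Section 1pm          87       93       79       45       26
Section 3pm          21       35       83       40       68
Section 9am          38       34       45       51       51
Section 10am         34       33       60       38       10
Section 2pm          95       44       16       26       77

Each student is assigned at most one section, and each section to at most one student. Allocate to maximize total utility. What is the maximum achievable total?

This is a one-to-one assignment (maximum-weight bipartite matching).
Optimal: Tanaka→Section 2pm (95 points), Osei→Section 1pm (93 points), Novak→Section 10am (60 points), Santos→Section 9am (51 points), Ivanova→Section 3pm (68 points) — total 95+93+60+51+68 = 367 points.
Max-entry greedy (repeatedly take the single best remaining cell) gives 332 points, worse by 35.
Next-best assignment: Tanaka→Section 2pm, Osei→Section 1pm, Novak→Section 3pm, Santos→Section 10am, Ivanova→Section 9am = 360 points.

Maximum total: 367 points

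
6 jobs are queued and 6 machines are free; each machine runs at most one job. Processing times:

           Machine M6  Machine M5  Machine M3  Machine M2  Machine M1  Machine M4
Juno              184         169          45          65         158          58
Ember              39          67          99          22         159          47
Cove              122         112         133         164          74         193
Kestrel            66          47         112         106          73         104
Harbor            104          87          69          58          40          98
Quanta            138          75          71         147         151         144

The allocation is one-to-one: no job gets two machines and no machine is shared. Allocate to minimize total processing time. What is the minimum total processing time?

Min total: 347 min

Optimal: Juno→Machine M4 (58 min), Ember→Machine M6 (39 min), Cove→Machine M1 (74 min), Kestrel→Machine M5 (47 min), Harbor→Machine M2 (58 min), Quanta→Machine M3 (71 min) — total 58+39+74+47+58+71 = 347 min.
Row-greedy (each job in turn takes its cheapest remaining machine) gives 424 min, worse by 77.
Next-best assignment: Juno→Machine M4, Ember→Machine M2, Cove→Machine M6, Kestrel→Machine M5, Harbor→Machine M1, Quanta→Machine M3 = 360 min.
Swapping Juno↔Kestrel (Juno→Machine M5 169 min, Kestrel→Machine M4 104 min) adds 168.
No other one-to-one assignment undercuts 347 min.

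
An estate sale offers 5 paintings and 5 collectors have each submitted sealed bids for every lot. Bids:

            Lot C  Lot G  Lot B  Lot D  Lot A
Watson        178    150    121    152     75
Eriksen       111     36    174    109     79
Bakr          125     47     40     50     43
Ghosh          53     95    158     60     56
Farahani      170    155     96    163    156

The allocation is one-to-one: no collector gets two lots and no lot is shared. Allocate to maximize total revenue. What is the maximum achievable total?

Optimal: Watson→Lot D ($152), Eriksen→Lot B ($174), Bakr→Lot C ($125), Ghosh→Lot G ($95), Farahani→Lot A ($156) — total 152+174+125+95+156 = $702.
Max-entry greedy (repeatedly take the single best remaining cell) gives $653, worse by 49.

Maximum total: $702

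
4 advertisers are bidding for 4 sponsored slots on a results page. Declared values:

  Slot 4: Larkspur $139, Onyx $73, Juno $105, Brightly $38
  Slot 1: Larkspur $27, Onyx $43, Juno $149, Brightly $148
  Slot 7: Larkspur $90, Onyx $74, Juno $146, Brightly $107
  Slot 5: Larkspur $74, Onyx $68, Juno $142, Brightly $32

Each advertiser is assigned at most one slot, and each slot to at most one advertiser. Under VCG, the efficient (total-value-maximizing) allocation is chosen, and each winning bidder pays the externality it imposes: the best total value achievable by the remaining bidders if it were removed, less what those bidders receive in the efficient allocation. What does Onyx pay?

Onyx pays $4.

Efficient allocation: Larkspur→Slot 4 ($139), Onyx→Slot 7 ($74), Juno→Slot 5 ($142), Brightly→Slot 1 ($148); total welfare W = $503.
Onyx receives Slot 7 at value $74, so the others get W − 74 = $429.
Without Onyx: best allocation of the remaining 3 bidders over all 4 slots is Larkspur→Slot 4 ($139), Juno→Slot 7 ($146), Brightly→Slot 1 ($148), total $433.
VCG payment = (others' best without Onyx) − (others' welfare with Onyx) = 433 − 429 = $4.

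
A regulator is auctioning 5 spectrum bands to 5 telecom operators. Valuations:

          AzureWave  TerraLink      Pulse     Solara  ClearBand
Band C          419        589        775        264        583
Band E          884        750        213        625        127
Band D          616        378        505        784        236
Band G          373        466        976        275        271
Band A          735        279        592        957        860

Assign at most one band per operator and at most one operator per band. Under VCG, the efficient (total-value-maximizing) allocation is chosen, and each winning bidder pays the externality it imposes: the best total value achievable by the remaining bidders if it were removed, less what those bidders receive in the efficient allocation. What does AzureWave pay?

AzureWave pays $161M.

Efficient allocation: AzureWave→Band E ($884M), TerraLink→Band C ($589M), Pulse→Band G ($976M), Solara→Band D ($784M), ClearBand→Band A ($860M); total welfare W = $4093M.
AzureWave receives Band E at value $884M, so the others get W − 884 = $3209M.
Without AzureWave: best allocation of the remaining 4 bidders over all 5 bands is TerraLink→Band E ($750M), Pulse→Band G ($976M), Solara→Band D ($784M), ClearBand→Band A ($860M), total $3370M.
VCG payment = (others' best without AzureWave) − (others' welfare with AzureWave) = 3370 − 3209 = $161M.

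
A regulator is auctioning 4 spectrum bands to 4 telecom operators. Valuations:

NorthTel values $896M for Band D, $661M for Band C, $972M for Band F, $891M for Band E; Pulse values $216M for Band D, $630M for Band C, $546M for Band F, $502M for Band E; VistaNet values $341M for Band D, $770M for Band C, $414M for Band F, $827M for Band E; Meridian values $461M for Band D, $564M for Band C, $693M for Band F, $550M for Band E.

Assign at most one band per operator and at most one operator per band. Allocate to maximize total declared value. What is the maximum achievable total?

Max total: $3046M

Optimal: NorthTel→Band D ($896M), Pulse→Band C ($630M), VistaNet→Band E ($827M), Meridian→Band F ($693M) — total 896+630+827+693 = $3046M.
Swapping Meridian↔VistaNet (Meridian→Band E $550M, VistaNet→Band F $414M) loses 556.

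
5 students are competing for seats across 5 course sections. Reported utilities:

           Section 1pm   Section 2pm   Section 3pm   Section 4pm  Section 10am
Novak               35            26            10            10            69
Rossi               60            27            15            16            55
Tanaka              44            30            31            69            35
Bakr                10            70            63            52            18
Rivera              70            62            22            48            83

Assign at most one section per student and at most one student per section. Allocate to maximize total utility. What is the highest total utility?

Max total: 323 points

Optimal: Novak→Section 10am (69 points), Rossi→Section 1pm (60 points), Tanaka→Section 4pm (69 points), Bakr→Section 3pm (63 points), Rivera→Section 2pm (62 points) — total 69+60+69+63+62 = 323 points.
Row-greedy (each student in turn takes its best remaining section) gives 290 points, worse by 33.
Next-best assignment: Novak→Section 2pm, Rossi→Section 1pm, Tanaka→Section 4pm, Bakr→Section 3pm, Rivera→Section 10am = 301 points.
Checked against all permutations: 323 points is optimal.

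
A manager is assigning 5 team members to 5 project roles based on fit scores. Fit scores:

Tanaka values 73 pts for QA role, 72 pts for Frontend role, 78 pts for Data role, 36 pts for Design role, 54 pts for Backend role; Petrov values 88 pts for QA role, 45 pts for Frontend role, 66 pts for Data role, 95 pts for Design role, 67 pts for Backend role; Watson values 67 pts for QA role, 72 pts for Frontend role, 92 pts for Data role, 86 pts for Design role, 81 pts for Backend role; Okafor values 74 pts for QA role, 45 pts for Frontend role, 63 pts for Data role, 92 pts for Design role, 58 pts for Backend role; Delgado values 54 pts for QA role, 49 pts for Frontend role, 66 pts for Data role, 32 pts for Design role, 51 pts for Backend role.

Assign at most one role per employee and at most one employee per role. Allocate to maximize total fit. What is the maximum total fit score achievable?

This is the linear assignment problem.
Optimal: Tanaka→Frontend role (72 pts), Petrov→QA role (88 pts), Watson→Backend role (81 pts), Okafor→Design role (92 pts), Delgado→Data role (66 pts) — total 72+88+81+92+66 = 399 pts.
Column-greedy (each role in turn goes to its best remaining employee) gives 395 pts, worse by 4.
Swapping Petrov↔Watson (Petrov→Backend role 67 pts, Watson→QA role 67 pts) loses 35.
Checked against all permutations: 399 pts is optimal.

Max total: 399 pts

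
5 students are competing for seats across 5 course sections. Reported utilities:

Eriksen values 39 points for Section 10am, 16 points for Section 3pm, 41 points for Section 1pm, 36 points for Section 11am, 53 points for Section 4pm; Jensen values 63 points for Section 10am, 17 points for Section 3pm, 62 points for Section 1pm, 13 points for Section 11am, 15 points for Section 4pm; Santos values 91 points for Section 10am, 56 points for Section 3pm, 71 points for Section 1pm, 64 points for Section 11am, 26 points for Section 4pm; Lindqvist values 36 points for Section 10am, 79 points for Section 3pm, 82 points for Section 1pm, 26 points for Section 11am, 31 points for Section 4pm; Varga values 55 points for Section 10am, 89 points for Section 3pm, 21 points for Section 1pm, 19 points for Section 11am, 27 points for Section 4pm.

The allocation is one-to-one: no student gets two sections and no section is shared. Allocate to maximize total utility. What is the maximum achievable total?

Max total: 351 points

Optimal: Eriksen→Section 4pm (53 points), Jensen→Section 10am (63 points), Santos→Section 11am (64 points), Lindqvist→Section 1pm (82 points), Varga→Section 3pm (89 points) — total 53+63+64+82+89 = 351 points.
Max-entry greedy (repeatedly take the single best remaining cell) gives 328 points, worse by 23.
Next-best assignment: Eriksen→Section 4pm, Jensen→Section 11am, Santos→Section 10am, Lindqvist→Section 1pm, Varga→Section 3pm = 328 points.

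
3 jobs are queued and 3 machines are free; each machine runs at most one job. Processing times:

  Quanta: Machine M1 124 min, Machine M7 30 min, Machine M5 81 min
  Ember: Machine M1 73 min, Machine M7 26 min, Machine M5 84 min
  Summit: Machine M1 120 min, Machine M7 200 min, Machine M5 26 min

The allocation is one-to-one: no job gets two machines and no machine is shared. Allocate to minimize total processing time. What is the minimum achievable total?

Min total: 129 min

Optimal: Quanta→Machine M7 (30 min), Ember→Machine M1 (73 min), Summit→Machine M5 (26 min) — total 30+73+26 = 129 min.
Min-entry greedy (repeatedly take the single cheapest remaining cell) gives 176 min, worse by 47.
Next-best assignment: Quanta→Machine M1, Ember→Machine M7, Summit→Machine M5 = 176 min.
Swapping Ember↔Quanta (Ember→Machine M7 26 min, Quanta→Machine M1 124 min) adds 47.
No other one-to-one assignment undercuts 129 min.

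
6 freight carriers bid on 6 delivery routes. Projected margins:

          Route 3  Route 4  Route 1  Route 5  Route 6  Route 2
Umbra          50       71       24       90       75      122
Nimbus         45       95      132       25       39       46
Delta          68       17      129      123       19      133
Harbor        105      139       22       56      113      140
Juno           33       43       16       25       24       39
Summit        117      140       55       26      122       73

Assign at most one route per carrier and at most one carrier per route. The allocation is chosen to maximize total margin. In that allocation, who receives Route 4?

This is the linear assignment problem.
Optimal: Umbra→Route 2 ($122k), Nimbus→Route 1 ($132k), Delta→Route 5 ($123k), Harbor→Route 4 ($139k), Juno→Route 3 ($33k), Summit→Route 6 ($122k) — total 122+132+123+139+33+122 = $671k.
Column-greedy (each route in turn goes to its best remaining carrier) gives $625k, worse by 46.
Next-best assignment: Umbra→Route 2, Nimbus→Route 1, Delta→Route 5, Harbor→Route 6, Juno→Route 3, Summit→Route 4 = $663k.
Swapping Nimbus↔Harbor (Nimbus→Route 4 $95k, Harbor→Route 1 $22k) loses 154.
No other one-to-one assignment exceeds $671k.
Harbor's own top route is Route 2 ($140k), but forcing Harbor→Route 2 and reassigning the rest optimally gives only $643k — worse by 28.

Harbor receives Route 4.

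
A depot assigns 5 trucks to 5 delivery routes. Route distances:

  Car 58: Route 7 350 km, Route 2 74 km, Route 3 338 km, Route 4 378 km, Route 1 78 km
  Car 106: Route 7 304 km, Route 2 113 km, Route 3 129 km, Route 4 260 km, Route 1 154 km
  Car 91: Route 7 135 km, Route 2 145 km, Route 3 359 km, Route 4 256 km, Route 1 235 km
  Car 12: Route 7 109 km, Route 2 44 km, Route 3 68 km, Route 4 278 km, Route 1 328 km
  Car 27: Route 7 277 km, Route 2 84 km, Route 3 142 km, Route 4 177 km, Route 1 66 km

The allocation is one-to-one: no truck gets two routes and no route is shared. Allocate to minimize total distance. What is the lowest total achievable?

Minimum total: 563 km

Optimal: Car 58→Route 1 (78 km), Car 106→Route 3 (129 km), Car 91→Route 7 (135 km), Car 12→Route 2 (44 km), Car 27→Route 4 (177 km) — total 78+129+135+44+177 = 563 km.
Row-greedy (each truck in turn takes its cheapest remaining route) gives 682 km, worse by 119.
Next-best assignment: Car 58→Route 1, Car 106→Route 2, Car 91→Route 7, Car 12→Route 3, Car 27→Route 4 = 571 km.
Swapping Car 12↔Car 27 (Car 12→Route 4 278 km, Car 27→Route 2 84 km) adds 141.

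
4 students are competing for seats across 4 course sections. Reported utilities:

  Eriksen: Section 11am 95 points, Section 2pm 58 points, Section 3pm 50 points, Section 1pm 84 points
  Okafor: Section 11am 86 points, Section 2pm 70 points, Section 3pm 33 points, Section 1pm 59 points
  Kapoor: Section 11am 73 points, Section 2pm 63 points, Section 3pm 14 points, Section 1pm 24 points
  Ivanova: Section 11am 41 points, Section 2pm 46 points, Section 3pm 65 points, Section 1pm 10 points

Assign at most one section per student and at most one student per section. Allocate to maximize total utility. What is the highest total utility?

Max total: 298 points

This is the linear assignment problem.
Optimal: Eriksen→Section 1pm (84 points), Okafor→Section 11am (86 points), Kapoor→Section 2pm (63 points), Ivanova→Section 3pm (65 points) — total 84+86+63+65 = 298 points.
Column-greedy (each section in turn goes to its best remaining student) gives 254 points, worse by 44.
Swapping Eriksen↔Ivanova (Eriksen→Section 3pm 50 points, Ivanova→Section 1pm 10 points) loses 89.
No other one-to-one assignment exceeds 298 points.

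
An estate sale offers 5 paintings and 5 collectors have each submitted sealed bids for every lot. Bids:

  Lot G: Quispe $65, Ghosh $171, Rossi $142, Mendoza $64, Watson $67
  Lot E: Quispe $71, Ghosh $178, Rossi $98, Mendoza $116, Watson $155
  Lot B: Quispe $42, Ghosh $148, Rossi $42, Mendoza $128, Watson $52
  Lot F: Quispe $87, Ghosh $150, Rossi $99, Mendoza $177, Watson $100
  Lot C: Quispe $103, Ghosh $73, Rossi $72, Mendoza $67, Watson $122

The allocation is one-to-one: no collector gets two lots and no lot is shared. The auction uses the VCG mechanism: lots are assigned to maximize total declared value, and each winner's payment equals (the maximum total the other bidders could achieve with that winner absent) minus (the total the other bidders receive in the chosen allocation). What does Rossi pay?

Rossi pays $23.

Efficient allocation: Quispe→Lot C ($103), Ghosh→Lot B ($148), Rossi→Lot G ($142), Mendoza→Lot F ($177), Watson→Lot E ($155); total welfare W = $725.
Rossi receives Lot G at value $142, so the others get W − 142 = $583.
Without Rossi: best allocation of the remaining 4 bidders over all 5 lots is Quispe→Lot C ($103), Ghosh→Lot G ($171), Mendoza→Lot F ($177), Watson→Lot E ($155), total $606.
VCG payment = (others' best without Rossi) − (others' welfare with Rossi) = 606 − 583 = $23.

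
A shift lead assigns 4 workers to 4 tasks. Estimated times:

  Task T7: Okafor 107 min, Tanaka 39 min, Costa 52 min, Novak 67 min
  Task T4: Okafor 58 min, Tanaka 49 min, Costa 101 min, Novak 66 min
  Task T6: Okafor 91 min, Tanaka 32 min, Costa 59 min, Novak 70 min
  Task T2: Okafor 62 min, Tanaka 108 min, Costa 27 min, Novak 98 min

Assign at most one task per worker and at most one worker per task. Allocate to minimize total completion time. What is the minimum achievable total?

Minimum total: 184 min

Optimal: Okafor→Task T4 (58 min), Tanaka→Task T6 (32 min), Costa→Task T2 (27 min), Novak→Task T7 (67 min) — total 58+32+27+67 = 184 min.
Column-greedy (each task in turn goes to its cheapest remaining worker) gives 254 min, worse by 70.
Swapping Novak↔Okafor (Novak→Task T4 66 min, Okafor→Task T7 107 min) adds 48.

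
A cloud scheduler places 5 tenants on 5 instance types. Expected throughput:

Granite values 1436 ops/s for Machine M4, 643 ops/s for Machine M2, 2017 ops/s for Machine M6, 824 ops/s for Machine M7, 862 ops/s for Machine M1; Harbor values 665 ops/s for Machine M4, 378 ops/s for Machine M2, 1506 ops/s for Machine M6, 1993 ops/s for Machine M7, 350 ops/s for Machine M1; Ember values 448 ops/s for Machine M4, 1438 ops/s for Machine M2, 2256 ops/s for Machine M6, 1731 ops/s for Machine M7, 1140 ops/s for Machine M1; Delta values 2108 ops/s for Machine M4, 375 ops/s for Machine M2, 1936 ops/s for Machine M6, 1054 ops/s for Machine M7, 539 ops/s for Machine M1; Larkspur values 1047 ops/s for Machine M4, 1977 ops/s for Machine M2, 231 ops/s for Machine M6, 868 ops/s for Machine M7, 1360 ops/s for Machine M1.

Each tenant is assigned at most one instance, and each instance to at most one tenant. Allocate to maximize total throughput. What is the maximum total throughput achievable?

Maximum total: 9235 ops/s

Optimal: Granite→Machine M6 (2017 ops/s), Harbor→Machine M7 (1993 ops/s), Ember→Machine M1 (1140 ops/s), Delta→Machine M4 (2108 ops/s), Larkspur→Machine M2 (1977 ops/s) — total 2017+1993+1140+2108+1977 = 9235 ops/s.
Column-greedy (each instance in turn goes to its best remaining tenant) gives 9196 ops/s, worse by 39.
Next-best assignment: Granite→Machine M1, Harbor→Machine M7, Ember→Machine M6, Delta→Machine M4, Larkspur→Machine M2 = 9196 ops/s.
Every other assignment is strictly worse.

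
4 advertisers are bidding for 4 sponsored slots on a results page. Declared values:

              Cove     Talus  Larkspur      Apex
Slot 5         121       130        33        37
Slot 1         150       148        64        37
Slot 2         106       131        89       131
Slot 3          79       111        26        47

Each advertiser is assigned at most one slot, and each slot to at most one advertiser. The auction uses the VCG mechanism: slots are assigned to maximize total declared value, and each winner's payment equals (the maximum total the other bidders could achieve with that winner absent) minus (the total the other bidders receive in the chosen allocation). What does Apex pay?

Apex pays $63.

Efficient allocation: Cove→Slot 1 ($150), Talus→Slot 5 ($130), Larkspur→Slot 3 ($26), Apex→Slot 2 ($131); total welfare W = $437.
Apex receives Slot 2 at value $131, so the others get W − 131 = $306.
Without Apex: best allocation of the remaining 3 bidders over all 4 slots is Cove→Slot 1 ($150), Talus→Slot 5 ($130), Larkspur→Slot 2 ($89), total $369.
VCG payment = (others' best without Apex) − (others' welfare with Apex) = 369 − 306 = $63.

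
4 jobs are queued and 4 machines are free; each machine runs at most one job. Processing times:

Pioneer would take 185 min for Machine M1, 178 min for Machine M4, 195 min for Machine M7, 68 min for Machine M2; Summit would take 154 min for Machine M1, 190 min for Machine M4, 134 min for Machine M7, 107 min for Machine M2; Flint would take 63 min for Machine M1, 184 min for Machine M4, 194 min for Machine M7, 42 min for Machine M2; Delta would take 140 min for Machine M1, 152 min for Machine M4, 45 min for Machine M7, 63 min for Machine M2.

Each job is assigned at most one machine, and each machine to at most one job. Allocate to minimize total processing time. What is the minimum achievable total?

This is the linear assignment problem.
Optimal: Pioneer→Machine M2 (68 min), Summit→Machine M4 (190 min), Flint→Machine M1 (63 min), Delta→Machine M7 (45 min) — total 68+190+63+45 = 366 min.
Min-entry greedy (repeatedly take the single cheapest remaining cell) gives 419 min, worse by 53.
Next-best assignment: Pioneer→Machine M4, Summit→Machine M2, Flint→Machine M1, Delta→Machine M7 = 393 min.

Minimum total: 366 min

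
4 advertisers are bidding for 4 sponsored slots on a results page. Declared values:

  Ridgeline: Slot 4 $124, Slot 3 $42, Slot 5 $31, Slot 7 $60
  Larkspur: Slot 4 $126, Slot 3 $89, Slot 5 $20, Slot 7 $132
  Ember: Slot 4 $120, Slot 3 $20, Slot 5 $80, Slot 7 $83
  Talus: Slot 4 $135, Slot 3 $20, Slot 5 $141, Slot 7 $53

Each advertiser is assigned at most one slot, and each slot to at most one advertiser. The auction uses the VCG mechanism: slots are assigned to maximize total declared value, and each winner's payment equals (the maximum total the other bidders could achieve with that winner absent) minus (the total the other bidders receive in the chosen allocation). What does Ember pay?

Ember pays $43.

Efficient allocation: Ridgeline→Slot 4 ($124), Larkspur→Slot 3 ($89), Ember→Slot 7 ($83), Talus→Slot 5 ($141); total welfare W = $437.
Ember receives Slot 7 at value $83, so the others get W − 83 = $354.
Without Ember: best allocation of the remaining 3 bidders over all 4 slots is Ridgeline→Slot 4 ($124), Larkspur→Slot 7 ($132), Talus→Slot 5 ($141), total $397.
VCG payment = (others' best without Ember) − (others' welfare with Ember) = 397 − 354 = $43.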